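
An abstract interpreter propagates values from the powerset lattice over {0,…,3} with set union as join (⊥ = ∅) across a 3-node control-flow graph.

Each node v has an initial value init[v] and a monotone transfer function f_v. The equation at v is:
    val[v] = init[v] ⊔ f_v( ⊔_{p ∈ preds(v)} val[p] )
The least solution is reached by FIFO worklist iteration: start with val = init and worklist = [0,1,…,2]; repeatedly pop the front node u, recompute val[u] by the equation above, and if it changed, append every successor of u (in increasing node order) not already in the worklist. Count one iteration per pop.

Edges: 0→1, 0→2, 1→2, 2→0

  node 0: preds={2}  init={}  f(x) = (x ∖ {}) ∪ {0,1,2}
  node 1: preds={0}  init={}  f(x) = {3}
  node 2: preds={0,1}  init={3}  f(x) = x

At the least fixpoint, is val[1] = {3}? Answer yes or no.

Iteration log — 4 steps:
  step 1. node 0  ⊔preds={3}  new={0,1,2,3}  old={}  +wl: 
  step 2. node 1  ⊔preds={0,1,2,3}  new={3}  old={}  +wl: 
  step 3. node 2  ⊔preds={0,1,2,3}  new={0,1,2,3}  old={3}  +wl: 0
  step 4. node 0  ⊔preds={0,1,2,3}  new={0,1,2,3}  stable

Least fixpoint reached:
  node 0: {0,1,2,3}
  node 1: {3}
  node 2: {0,1,2,3}

yes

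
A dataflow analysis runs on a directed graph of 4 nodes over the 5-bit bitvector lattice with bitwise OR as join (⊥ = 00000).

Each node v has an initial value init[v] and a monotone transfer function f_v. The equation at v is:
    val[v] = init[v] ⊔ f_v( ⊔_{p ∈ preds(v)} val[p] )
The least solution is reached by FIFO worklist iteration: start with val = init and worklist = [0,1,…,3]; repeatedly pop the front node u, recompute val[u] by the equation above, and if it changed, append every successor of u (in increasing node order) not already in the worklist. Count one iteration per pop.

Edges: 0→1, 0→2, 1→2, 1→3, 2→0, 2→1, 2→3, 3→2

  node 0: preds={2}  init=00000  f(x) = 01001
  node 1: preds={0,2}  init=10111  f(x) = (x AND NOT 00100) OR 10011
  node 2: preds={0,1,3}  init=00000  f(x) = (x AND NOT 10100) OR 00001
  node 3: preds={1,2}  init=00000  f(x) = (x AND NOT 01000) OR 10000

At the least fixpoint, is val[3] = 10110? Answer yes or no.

Worklist (7 pops):
  #1 pop 0: in=00000 → 01001 (was 00000); enqueue []
  #2 pop 1: in=01001 → 11111 (was 10111); enqueue []
  #3 pop 2: in=11111 → 01011 (was 00000); enqueue [0,1]
  #4 pop 3: in=11111 → 10111 (was 00000); enqueue [2]
  #5 pop 0: in=01011 → 01001 (no change)
  #6 pop 1: in=01011 → 11111 (no change)
  #7 pop 2: in=11111 → 01011 (no change)

Fixpoint:
  val[0] = 01001
  val[1] = 11111
  val[2] = 01011
  val[3] = 10111

no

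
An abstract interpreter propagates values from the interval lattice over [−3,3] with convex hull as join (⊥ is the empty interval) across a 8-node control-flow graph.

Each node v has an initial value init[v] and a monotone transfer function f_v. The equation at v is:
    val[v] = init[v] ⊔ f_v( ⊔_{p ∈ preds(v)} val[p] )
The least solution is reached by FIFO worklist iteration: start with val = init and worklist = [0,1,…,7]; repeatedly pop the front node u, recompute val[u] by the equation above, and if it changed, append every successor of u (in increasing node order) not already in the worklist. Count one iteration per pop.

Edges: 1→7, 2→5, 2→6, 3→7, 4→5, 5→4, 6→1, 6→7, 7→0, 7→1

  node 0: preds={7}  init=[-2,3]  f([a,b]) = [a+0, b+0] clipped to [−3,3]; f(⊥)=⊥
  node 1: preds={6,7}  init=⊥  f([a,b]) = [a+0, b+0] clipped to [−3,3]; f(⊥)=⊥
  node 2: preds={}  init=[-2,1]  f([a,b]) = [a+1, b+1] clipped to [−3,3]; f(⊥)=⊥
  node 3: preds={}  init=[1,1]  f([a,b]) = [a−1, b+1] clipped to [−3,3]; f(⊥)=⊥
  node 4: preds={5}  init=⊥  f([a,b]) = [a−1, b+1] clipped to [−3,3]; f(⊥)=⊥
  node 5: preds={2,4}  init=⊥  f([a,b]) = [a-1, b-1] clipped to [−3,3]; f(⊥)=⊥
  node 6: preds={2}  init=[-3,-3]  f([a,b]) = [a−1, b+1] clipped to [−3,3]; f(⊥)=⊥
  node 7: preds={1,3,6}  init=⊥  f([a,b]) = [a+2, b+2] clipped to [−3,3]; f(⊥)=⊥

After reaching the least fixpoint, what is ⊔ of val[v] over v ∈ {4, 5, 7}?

Worklist (13 pops):
  #1 pop 0: in=⊥ → [-2,3] (no change)
  #2 pop 1: in=[-3,-3] → [-3,-3] (was ⊥); enqueue []
  #3 pop 2: in=⊥ → [-2,1] (no change)
  #4 pop 3: in=⊥ → [1,1] (no change)
  #5 pop 4: in=⊥ → ⊥ (no change)
  #6 pop 5: in=[-2,1] → [-3,0] (was ⊥); enqueue [4]
  #7 pop 6: in=[-2,1] → [-3,2] (was [-3,-3]); enqueue [1]
  #8 pop 7: in=[-3,2] → [-1,3] (was ⊥); enqueue [0]
  #9 pop 4: in=[-3,0] → [-3,1] (was ⊥); enqueue [5]
  #10 pop 1: in=[-3,3] → [-3,3] (was [-3,-3]); enqueue [7]
  #11 pop 0: in=[-1,3] → [-2,3] (no change)
  #12 pop 5: in=[-3,1] → [-3,0] (no change)
  #13 pop 7: in=[-3,3] → [-1,3] (no change)

Fixpoint:
  val[0] = [-2,3]
  val[1] = [-3,3]
  val[2] = [-2,1]
  val[3] = [1,1]
  val[4] = [-3,1]
  val[5] = [-3,0]
  val[6] = [-3,2]
  val[7] = [-1,3]

[-3,3]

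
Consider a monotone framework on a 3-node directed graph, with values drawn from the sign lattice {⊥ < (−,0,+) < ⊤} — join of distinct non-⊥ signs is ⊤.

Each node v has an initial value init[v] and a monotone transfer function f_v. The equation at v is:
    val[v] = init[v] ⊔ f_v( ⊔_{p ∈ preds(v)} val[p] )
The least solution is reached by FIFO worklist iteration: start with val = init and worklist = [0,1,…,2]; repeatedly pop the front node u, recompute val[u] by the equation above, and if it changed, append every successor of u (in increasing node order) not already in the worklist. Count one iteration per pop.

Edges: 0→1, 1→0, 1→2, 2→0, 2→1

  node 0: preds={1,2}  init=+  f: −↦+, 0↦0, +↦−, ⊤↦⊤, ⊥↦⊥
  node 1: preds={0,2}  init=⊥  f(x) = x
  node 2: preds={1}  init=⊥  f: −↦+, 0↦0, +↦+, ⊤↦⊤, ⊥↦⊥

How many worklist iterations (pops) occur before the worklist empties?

9

Worklist (9 pops):
  #1 pop 0: in=⊥ → + (no change)
  #2 pop 1: in=+ → + (was ⊥); enqueue [0]
  #3 pop 2: in=+ → + (was ⊥); enqueue [1]
  #4 pop 0: in=+ → ⊤ (was +); enqueue []
  #5 pop 1: in=⊤ → ⊤ (was +); enqueue [0,2]
  #6 pop 0: in=⊤ → ⊤ (no change)
  #7 pop 2: in=⊤ → ⊤ (was +); enqueue [0,1]
  #8 pop 0: in=⊤ → ⊤ (no change)
  #9 pop 1: in=⊤ → ⊤ (no change)

Fixpoint:
  val[0] = ⊤
  val[1] = ⊤
  val[2] = ⊤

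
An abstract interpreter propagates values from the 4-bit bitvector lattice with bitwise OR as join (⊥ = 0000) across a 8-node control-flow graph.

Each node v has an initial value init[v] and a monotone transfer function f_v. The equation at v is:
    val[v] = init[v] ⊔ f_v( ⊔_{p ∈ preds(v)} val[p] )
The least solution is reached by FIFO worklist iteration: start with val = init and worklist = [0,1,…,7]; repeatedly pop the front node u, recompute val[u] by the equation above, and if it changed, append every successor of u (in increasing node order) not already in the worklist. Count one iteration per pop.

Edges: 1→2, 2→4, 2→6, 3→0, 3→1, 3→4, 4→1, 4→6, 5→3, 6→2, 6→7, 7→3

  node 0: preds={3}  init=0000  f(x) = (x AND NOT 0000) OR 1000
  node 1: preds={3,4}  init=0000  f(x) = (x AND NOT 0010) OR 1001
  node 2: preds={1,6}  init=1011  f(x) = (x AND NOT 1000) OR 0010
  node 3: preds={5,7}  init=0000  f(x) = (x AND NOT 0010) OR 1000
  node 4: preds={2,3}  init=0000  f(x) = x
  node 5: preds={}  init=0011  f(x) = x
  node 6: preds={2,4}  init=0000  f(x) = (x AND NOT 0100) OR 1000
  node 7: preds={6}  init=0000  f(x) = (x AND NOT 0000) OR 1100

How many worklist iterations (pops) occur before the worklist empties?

19

Trace (19 dequeues):
  [1] u=0 | in 0000 | out 1000 | prev 0000 | push {}
  [2] u=1 | in 0000 | out 1001 | prev 0000 | push {}
  [3] u=2 | in 1001 | out 1011 | ==
  [4] u=3 | in 0011 | out 1001 | prev 0000 | push {0,1}
  [5] u=4 | in 1011 | out 1011 | prev 0000 | push {}
  [6] u=5 | in 0000 | out 0011 | ==
  [7] u=6 | in 1011 | out 1011 | prev 0000 | push {2}
  [8] u=7 | in 1011 | out 1111 | prev 0000 | push {3}
  [9] u=0 | in 1001 | out 1001 | prev 1000 | push {}
  [10] u=1 | in 1011 | out 1001 | ==
  [11] u=2 | in 1011 | out 1011 | ==
  [12] u=3 | in 1111 | out 1101 | prev 1001 | push {0,1,4}
  [13] u=0 | in 1101 | out 1101 | prev 1001 | push {}
  [14] u=1 | in 1111 | out 1101 | prev 1001 | push {2}
  [15] u=4 | in 1111 | out 1111 | prev 1011 | push {1,6}
  [16] u=2 | in 1111 | out 1111 | prev 1011 | push {4}
  [17] u=1 | in 1111 | out 1101 | ==
  [18] u=6 | in 1111 | out 1011 | ==
  [19] u=4 | in 1111 | out 1111 | ==

Converged values:
  [0] 1101
  [1] 1101
  [2] 1111
  [3] 1101
  [4] 1111
  [5] 0011
  [6] 1011
  [7] 1111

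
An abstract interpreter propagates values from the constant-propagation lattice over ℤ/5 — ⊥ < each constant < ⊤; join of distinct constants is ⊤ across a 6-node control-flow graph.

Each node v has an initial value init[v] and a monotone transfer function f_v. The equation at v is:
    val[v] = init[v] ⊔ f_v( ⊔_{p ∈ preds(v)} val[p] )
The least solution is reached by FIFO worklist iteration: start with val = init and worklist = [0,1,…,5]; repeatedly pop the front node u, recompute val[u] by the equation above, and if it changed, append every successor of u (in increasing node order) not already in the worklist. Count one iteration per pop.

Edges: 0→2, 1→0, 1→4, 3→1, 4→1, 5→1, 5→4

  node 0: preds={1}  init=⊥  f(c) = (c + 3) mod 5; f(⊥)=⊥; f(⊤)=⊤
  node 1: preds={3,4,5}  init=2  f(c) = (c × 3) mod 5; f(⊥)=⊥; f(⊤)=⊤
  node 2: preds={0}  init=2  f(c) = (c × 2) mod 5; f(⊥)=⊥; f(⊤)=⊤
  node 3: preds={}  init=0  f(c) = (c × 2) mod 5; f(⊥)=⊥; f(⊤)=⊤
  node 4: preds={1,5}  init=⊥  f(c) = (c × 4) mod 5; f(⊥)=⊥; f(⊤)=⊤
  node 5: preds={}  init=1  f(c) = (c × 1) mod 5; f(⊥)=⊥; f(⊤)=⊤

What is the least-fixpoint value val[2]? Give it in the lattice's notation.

Worklist (9 pops):
  #1 pop 0: in=2 → 0 (was ⊥); enqueue []
  #2 pop 1: in=⊤ → ⊤ (was 2); enqueue [0]
  #3 pop 2: in=0 → ⊤ (was 2); enqueue []
  #4 pop 3: in=⊥ → 0 (no change)
  #5 pop 4: in=⊤ → ⊤ (was ⊥); enqueue [1]
  #6 pop 5: in=⊥ → 1 (no change)
  #7 pop 0: in=⊤ → ⊤ (was 0); enqueue [2]
  #8 pop 1: in=⊤ → ⊤ (no change)
  #9 pop 2: in=⊤ → ⊤ (no change)

Fixpoint:
  val[0] = ⊤
  val[1] = ⊤
  val[2] = ⊤
  val[3] = 0
  val[4] = ⊤
  val[5] = 1

⊤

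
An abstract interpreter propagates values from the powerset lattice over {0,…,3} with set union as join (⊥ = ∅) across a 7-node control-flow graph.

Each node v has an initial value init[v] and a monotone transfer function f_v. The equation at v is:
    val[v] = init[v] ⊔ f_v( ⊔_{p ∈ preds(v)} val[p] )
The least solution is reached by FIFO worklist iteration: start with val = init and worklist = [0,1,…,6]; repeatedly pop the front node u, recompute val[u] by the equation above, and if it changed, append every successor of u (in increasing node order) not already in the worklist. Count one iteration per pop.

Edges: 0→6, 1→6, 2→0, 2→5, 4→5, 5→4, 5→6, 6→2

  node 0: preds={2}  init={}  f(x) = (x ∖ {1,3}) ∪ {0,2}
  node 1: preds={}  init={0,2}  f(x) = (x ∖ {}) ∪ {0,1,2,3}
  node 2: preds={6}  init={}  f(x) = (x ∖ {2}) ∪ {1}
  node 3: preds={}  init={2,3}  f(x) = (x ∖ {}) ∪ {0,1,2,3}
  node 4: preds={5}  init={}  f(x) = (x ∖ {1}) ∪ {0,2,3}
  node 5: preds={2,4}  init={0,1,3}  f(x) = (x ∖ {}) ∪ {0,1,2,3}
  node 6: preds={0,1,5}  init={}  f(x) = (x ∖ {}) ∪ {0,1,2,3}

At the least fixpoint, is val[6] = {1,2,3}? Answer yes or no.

Trace (12 dequeues):
  [1] u=0 | in {} | out {0,2} | prev {} | push {}
  [2] u=1 | in {} | out {0,1,2,3} | prev {0,2} | push {}
  [3] u=2 | in {} | out {1} | prev {} | push {0}
  [4] u=3 | in {} | out {0,1,2,3} | prev {2,3} | push {}
  [5] u=4 | in {0,1,3} | out {0,2,3} | prev {} | push {}
  [6] u=5 | in {0,1,2,3} | out {0,1,2,3} | prev {0,1,3} | push {4}
  [7] u=6 | in {0,1,2,3} | out {0,1,2,3} | prev {} | push {2}
  [8] u=0 | in {1} | out {0,2} | ==
  [9] u=4 | in {0,1,2,3} | out {0,2,3} | ==
  [10] u=2 | in {0,1,2,3} | out {0,1,3} | prev {1} | push {0,5}
  [11] u=0 | in {0,1,3} | out {0,2} | ==
  [12] u=5 | in {0,1,2,3} | out {0,1,2,3} | ==

Converged values:
  [0] {0,2}
  [1] {0,1,2,3}
  [2] {0,1,3}
  [3] {0,1,2,3}
  [4] {0,2,3}
  [5] {0,1,2,3}
  [6] {0,1,2,3}

no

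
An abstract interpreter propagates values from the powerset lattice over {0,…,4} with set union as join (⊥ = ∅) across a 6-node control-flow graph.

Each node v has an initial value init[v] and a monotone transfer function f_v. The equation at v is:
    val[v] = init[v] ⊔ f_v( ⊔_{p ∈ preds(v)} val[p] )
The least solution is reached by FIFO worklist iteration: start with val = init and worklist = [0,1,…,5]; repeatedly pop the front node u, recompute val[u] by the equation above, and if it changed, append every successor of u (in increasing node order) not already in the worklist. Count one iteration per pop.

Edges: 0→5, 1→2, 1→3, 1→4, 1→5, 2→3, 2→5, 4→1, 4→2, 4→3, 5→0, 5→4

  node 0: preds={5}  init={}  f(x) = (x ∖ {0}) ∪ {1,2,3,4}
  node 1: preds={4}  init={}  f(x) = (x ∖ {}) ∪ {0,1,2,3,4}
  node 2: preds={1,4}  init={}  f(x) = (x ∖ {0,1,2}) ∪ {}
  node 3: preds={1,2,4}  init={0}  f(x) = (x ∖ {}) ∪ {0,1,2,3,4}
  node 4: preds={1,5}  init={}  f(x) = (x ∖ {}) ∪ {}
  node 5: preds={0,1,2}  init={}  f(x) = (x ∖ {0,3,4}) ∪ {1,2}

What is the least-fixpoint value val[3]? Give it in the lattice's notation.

{0,1,2,3,4}

Trace (11 dequeues):
  [1] u=0 | in {} | out {1,2,3,4} | prev {} | push {}
  [2] u=1 | in {} | out {0,1,2,3,4} | prev {} | push {}
  [3] u=2 | in {0,1,2,3,4} | out {3,4} | prev {} | push {}
  [4] u=3 | in {0,1,2,3,4} | out {0,1,2,3,4} | prev {0} | push {}
  [5] u=4 | in {0,1,2,3,4} | out {0,1,2,3,4} | prev {} | push {1,2,3}
  [6] u=5 | in {0,1,2,3,4} | out {1,2} | prev {} | push {0,4}
  [7] u=1 | in {0,1,2,3,4} | out {0,1,2,3,4} | ==
  [8] u=2 | in {0,1,2,3,4} | out {3,4} | ==
  [9] u=3 | in {0,1,2,3,4} | out {0,1,2,3,4} | ==
  [10] u=0 | in {1,2} | out {1,2,3,4} | ==
  [11] u=4 | in {0,1,2,3,4} | out {0,1,2,3,4} | ==

Converged values:
  [0] {1,2,3,4}
  [1] {0,1,2,3,4}
  [2] {3,4}
  [3] {0,1,2,3,4}
  [4] {0,1,2,3,4}
  [5] {1,2}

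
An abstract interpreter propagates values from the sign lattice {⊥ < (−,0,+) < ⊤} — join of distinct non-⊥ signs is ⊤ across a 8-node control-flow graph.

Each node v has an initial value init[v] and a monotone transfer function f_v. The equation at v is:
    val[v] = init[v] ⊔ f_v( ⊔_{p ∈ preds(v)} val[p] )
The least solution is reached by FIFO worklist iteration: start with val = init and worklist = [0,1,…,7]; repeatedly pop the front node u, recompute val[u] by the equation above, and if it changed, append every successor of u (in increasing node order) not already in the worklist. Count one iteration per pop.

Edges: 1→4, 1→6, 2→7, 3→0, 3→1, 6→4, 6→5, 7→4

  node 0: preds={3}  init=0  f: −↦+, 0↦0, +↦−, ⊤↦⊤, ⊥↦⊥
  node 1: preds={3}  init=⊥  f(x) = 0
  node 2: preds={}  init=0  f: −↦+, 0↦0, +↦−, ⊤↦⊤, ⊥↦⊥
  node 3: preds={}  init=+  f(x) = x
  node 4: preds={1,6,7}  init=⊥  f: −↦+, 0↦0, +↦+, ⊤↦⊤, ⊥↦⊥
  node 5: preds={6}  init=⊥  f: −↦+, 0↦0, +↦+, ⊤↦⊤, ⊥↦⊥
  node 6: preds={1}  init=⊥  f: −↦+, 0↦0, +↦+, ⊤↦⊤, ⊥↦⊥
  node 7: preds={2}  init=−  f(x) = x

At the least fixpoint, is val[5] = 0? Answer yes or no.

Trace (10 dequeues):
  [1] u=0 | in + | out ⊤ | prev 0 | push {}
  [2] u=1 | in + | out 0 | prev ⊥ | push {}
  [3] u=2 | in ⊥ | out 0 | ==
  [4] u=3 | in ⊥ | out + | ==
  [5] u=4 | in ⊤ | out ⊤ | prev ⊥ | push {}
  [6] u=5 | in ⊥ | out ⊥ | ==
  [7] u=6 | in 0 | out 0 | prev ⊥ | push {4,5}
  [8] u=7 | in 0 | out ⊤ | prev − | push {}
  [9] u=4 | in ⊤ | out ⊤ | ==
  [10] u=5 | in 0 | out 0 | prev ⊥ | push {}

Converged values:
  [0] ⊤
  [1] 0
  [2] 0
  [3] +
  [4] ⊤
  [5] 0
  [6] 0
  [7] ⊤

yes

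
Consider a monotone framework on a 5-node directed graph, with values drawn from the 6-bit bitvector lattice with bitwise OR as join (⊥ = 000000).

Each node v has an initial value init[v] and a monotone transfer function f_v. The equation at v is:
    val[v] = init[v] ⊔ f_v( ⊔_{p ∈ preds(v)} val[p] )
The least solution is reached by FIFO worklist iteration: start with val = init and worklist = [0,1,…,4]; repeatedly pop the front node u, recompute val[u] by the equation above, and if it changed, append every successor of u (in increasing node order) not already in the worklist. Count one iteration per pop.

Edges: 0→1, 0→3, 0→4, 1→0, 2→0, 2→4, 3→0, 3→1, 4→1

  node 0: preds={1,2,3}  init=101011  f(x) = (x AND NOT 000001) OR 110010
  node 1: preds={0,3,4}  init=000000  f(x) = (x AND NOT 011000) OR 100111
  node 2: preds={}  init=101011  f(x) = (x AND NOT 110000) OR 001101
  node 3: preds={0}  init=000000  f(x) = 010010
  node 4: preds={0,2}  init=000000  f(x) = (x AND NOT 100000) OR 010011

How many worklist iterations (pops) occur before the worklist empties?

Iteration log — 9 steps:
  step 1. node 0  ⊔preds=101011  new=111011  old=101011  +wl: 
  step 2. node 1  ⊔preds=111011  new=100111  old=000000  +wl: 0
  step 3. node 2  ⊔preds=000000  new=101111  old=101011  +wl: 
  step 4. node 3  ⊔preds=111011  new=010010  old=000000  +wl: 1
  step 5. node 4  ⊔preds=111111  new=011111  old=000000  +wl: 
  step 6. node 0  ⊔preds=111111  new=111111  old=111011  +wl: 3,4
  step 7. node 1  ⊔preds=111111  new=100111  stable
  step 8. node 3  ⊔preds=111111  new=010010  stable
  step 9. node 4  ⊔preds=111111  new=011111  stable

Least fixpoint reached:
  node 0: 111111
  node 1: 100111
  node 2: 101111
  node 3: 010010
  node 4: 011111

9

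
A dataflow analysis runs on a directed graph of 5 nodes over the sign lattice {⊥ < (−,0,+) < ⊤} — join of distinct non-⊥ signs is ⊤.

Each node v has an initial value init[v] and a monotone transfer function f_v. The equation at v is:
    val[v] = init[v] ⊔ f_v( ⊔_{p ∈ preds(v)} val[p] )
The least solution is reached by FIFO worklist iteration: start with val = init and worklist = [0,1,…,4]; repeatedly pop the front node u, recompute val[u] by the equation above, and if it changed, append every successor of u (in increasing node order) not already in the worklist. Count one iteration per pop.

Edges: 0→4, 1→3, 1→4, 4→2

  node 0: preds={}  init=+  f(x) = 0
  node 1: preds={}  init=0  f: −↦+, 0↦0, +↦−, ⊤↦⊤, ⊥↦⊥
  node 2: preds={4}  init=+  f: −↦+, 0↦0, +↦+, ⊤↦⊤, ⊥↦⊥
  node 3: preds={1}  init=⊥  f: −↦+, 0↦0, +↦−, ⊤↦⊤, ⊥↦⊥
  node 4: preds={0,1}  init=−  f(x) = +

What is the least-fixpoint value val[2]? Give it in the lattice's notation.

⊤

Worklist (6 pops):
  #1 pop 0: in=⊥ → ⊤ (was +); enqueue []
  #2 pop 1: in=⊥ → 0 (no change)
  #3 pop 2: in=− → + (no change)
  #4 pop 3: in=0 → 0 (was ⊥); enqueue []
  #5 pop 4: in=⊤ → ⊤ (was −); enqueue [2]
  #6 pop 2: in=⊤ → ⊤ (was +); enqueue []

Fixpoint:
  val[0] = ⊤
  val[1] = 0
  val[2] = ⊤
  val[3] = 0
  val[4] = ⊤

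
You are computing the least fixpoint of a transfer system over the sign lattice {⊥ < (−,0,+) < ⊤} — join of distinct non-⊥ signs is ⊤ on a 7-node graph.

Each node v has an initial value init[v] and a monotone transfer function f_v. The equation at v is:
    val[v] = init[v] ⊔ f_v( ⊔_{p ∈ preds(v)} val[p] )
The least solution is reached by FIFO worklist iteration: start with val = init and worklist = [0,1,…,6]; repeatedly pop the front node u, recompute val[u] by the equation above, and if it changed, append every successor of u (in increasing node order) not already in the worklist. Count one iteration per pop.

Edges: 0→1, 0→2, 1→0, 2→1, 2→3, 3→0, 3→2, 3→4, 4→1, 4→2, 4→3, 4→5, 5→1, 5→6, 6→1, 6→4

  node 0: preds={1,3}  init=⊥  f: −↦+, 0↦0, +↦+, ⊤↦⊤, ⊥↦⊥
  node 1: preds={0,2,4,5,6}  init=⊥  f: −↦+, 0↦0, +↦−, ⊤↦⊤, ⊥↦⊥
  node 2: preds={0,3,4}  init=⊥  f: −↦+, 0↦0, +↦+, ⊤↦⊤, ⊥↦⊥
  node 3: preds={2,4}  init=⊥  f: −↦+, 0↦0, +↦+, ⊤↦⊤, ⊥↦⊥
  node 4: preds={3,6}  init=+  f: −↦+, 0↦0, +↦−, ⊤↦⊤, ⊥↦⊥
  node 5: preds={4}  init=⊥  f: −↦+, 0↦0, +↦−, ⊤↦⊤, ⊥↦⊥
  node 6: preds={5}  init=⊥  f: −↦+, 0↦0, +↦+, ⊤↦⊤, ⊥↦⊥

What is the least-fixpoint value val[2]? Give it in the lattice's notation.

⊤

Worklist (15 pops):
  #1 pop 0: in=⊥ → ⊥ (no change)
  #2 pop 1: in=+ → − (was ⊥); enqueue [0]
  #3 pop 2: in=+ → + (was ⊥); enqueue [1]
  #4 pop 3: in=+ → + (was ⊥); enqueue [2]
  #5 pop 4: in=+ → ⊤ (was +); enqueue [3]
  #6 pop 5: in=⊤ → ⊤ (was ⊥); enqueue []
  #7 pop 6: in=⊤ → ⊤ (was ⊥); enqueue [4]
  #8 pop 0: in=⊤ → ⊤ (was ⊥); enqueue []
  #9 pop 1: in=⊤ → ⊤ (was −); enqueue [0]
  #10 pop 2: in=⊤ → ⊤ (was +); enqueue [1]
  #11 pop 3: in=⊤ → ⊤ (was +); enqueue [2]
  #12 pop 4: in=⊤ → ⊤ (no change)
  #13 pop 0: in=⊤ → ⊤ (no change)
  #14 pop 1: in=⊤ → ⊤ (no change)
  #15 pop 2: in=⊤ → ⊤ (no change)

Fixpoint:
  val[0] = ⊤
  val[1] = ⊤
  val[2] = ⊤
  val[3] = ⊤
  val[4] = ⊤
  val[5] = ⊤
  val[6] = ⊤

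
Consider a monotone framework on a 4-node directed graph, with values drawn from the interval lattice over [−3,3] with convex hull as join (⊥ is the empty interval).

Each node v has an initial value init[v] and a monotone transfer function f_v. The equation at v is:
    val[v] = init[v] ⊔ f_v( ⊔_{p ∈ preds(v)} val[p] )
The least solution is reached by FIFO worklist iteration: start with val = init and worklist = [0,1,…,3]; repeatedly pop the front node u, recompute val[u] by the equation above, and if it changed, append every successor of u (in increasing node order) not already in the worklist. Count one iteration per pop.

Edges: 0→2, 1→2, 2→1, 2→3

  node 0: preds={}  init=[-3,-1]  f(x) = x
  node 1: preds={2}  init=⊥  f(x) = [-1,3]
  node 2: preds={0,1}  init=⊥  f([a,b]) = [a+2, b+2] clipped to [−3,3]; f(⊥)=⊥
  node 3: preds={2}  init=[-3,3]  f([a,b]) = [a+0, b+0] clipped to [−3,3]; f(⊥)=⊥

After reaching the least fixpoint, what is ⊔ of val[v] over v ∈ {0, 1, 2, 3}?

Iteration log — 5 steps:
  step 1. node 0  ⊔preds=⊥  new=[-3,-1]  stable
  step 2. node 1  ⊔preds=⊥  new=[-1,3]  old=⊥  +wl: 
  step 3. node 2  ⊔preds=[-3,3]  new=[-1,3]  old=⊥  +wl: 1
  step 4. node 3  ⊔preds=[-1,3]  new=[-3,3]  stable
  step 5. node 1  ⊔preds=[-1,3]  new=[-1,3]  stable

Least fixpoint reached:
  node 0: [-3,-1]
  node 1: [-1,3]
  node 2: [-1,3]
  node 3: [-3,3]

[-3,3]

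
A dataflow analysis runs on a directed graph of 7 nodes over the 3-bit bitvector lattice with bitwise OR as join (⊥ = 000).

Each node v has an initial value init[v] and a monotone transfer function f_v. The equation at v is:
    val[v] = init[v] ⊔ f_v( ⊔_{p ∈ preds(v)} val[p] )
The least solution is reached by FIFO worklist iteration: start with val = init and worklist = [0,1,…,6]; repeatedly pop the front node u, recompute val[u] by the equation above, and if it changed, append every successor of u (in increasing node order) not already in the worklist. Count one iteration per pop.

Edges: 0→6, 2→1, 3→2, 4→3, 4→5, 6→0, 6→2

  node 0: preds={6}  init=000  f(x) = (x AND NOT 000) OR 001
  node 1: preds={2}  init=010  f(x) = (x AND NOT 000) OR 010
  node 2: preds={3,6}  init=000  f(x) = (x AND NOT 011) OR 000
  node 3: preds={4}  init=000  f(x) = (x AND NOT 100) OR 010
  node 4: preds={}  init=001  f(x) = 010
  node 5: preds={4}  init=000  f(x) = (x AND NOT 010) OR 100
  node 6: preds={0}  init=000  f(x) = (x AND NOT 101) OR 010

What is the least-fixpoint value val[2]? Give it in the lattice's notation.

Trace (11 dequeues):
  [1] u=0 | in 000 | out 001 | prev 000 | push {}
  [2] u=1 | in 000 | out 010 | ==
  [3] u=2 | in 000 | out 000 | ==
  [4] u=3 | in 001 | out 011 | prev 000 | push {2}
  [5] u=4 | in 000 | out 011 | prev 001 | push {3}
  [6] u=5 | in 011 | out 101 | prev 000 | push {}
  [7] u=6 | in 001 | out 010 | prev 000 | push {0}
  [8] u=2 | in 011 | out 000 | ==
  [9] u=3 | in 011 | out 011 | ==
  [10] u=0 | in 010 | out 011 | prev 001 | push {6}
  [11] u=6 | in 011 | out 010 | ==

Converged values:
  [0] 011
  [1] 010
  [2] 000
  [3] 011
  [4] 011
  [5] 101
  [6] 010

000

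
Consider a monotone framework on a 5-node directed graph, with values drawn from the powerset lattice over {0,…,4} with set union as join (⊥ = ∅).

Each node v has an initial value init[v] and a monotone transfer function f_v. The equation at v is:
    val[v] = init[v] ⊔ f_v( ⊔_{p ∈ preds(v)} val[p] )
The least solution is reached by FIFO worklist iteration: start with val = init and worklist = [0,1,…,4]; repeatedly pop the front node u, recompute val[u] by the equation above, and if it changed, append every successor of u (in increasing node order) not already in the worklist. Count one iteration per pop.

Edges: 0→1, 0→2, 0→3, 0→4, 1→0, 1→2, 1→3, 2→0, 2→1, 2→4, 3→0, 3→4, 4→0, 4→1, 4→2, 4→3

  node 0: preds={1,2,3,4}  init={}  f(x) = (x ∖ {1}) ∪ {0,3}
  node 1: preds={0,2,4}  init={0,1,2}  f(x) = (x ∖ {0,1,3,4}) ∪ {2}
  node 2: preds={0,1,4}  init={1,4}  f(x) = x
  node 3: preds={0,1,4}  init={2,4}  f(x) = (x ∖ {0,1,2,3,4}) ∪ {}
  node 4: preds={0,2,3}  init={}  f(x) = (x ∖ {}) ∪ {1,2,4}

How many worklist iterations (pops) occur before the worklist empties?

9

Iteration log — 9 steps:
  step 1. node 0  ⊔preds={0,1,2,4}  new={0,2,3,4}  old={}  +wl: 
  step 2. node 1  ⊔preds={0,1,2,3,4}  new={0,1,2}  stable
  step 3. node 2  ⊔preds={0,1,2,3,4}  new={0,1,2,3,4}  old={1,4}  +wl: 0,1
  step 4. node 3  ⊔preds={0,1,2,3,4}  new={2,4}  stable
  step 5. node 4  ⊔preds={0,1,2,3,4}  new={0,1,2,3,4}  old={}  +wl: 2,3
  step 6. node 0  ⊔preds={0,1,2,3,4}  new={0,2,3,4}  stable
  step 7. node 1  ⊔preds={0,1,2,3,4}  new={0,1,2}  stable
  step 8. node 2  ⊔preds={0,1,2,3,4}  new={0,1,2,3,4}  stable
  step 9. node 3  ⊔preds={0,1,2,3,4}  new={2,4}  stable

Least fixpoint reached:
  node 0: {0,2,3,4}
  node 1: {0,1,2}
  node 2: {0,1,2,3,4}
  node 3: {2,4}
  node 4: {0,1,2,3,4}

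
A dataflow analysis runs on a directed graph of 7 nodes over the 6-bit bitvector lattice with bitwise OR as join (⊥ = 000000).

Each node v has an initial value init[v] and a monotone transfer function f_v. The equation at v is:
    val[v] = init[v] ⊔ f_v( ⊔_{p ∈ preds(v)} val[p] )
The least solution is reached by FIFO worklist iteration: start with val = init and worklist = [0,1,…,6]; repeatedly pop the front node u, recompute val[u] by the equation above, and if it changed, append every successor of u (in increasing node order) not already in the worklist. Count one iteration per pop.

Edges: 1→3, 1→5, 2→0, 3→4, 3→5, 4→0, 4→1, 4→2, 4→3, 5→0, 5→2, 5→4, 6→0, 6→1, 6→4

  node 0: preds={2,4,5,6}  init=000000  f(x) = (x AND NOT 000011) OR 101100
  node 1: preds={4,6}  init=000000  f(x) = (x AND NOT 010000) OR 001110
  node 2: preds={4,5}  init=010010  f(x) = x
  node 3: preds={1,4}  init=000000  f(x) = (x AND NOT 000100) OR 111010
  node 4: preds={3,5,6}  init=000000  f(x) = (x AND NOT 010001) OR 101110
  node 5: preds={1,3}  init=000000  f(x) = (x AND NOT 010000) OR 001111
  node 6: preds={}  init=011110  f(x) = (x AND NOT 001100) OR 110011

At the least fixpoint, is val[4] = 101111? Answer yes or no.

no

Worklist (14 pops):
  #1 pop 0: in=011110 → 111100 (was 000000); enqueue []
  #2 pop 1: in=011110 → 001110 (was 000000); enqueue []
  #3 pop 2: in=000000 → 010010 (no change)
  #4 pop 3: in=001110 → 111010 (was 000000); enqueue []
  #5 pop 4: in=111110 → 101110 (was 000000); enqueue [0,1,2,3]
  #6 pop 5: in=111110 → 101111 (was 000000); enqueue [4]
  #7 pop 6: in=000000 → 111111 (was 011110); enqueue []
  #8 pop 0: in=111111 → 111100 (no change)
  #9 pop 1: in=111111 → 101111 (was 001110); enqueue [5]
  #10 pop 2: in=101111 → 111111 (was 010010); enqueue [0]
  #11 pop 3: in=101111 → 111011 (was 111010); enqueue []
  #12 pop 4: in=111111 → 101110 (no change)
  #13 pop 5: in=111111 → 101111 (no change)
  #14 pop 0: in=111111 → 111100 (no change)

Fixpoint:
  val[0] = 111100
  val[1] = 101111
  val[2] = 111111
  val[3] = 111011
  val[4] = 101110
  val[5] = 101111
  val[6] = 111111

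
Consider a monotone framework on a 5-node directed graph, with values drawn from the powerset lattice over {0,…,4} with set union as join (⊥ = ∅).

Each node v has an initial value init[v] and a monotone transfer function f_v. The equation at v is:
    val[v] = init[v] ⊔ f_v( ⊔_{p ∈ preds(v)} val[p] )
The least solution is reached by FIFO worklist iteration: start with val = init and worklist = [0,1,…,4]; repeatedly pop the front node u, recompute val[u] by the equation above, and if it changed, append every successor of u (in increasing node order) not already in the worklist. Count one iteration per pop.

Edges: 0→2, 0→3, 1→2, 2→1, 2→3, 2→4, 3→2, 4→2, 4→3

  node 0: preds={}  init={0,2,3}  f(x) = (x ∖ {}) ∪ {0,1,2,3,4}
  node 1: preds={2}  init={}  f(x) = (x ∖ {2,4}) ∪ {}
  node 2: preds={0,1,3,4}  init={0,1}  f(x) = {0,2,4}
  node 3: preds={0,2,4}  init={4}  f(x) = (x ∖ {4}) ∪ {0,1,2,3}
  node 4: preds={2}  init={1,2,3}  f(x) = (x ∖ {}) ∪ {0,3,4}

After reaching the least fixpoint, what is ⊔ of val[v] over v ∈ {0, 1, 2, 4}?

Trace (8 dequeues):
  [1] u=0 | in {} | out {0,1,2,3,4} | prev {0,2,3} | push {}
  [2] u=1 | in {0,1} | out {0,1} | prev {} | push {}
  [3] u=2 | in {0,1,2,3,4} | out {0,1,2,4} | prev {0,1} | push {1}
  [4] u=3 | in {0,1,2,3,4} | out {0,1,2,3,4} | prev {4} | push {2}
  [5] u=4 | in {0,1,2,4} | out {0,1,2,3,4} | prev {1,2,3} | push {3}
  [6] u=1 | in {0,1,2,4} | out {0,1} | ==
  [7] u=2 | in {0,1,2,3,4} | out {0,1,2,4} | ==
  [8] u=3 | in {0,1,2,3,4} | out {0,1,2,3,4} | ==

Converged values:
  [0] {0,1,2,3,4}
  [1] {0,1}
  [2] {0,1,2,4}
  [3] {0,1,2,3,4}
  [4] {0,1,2,3,4}

{0,1,2,3,4}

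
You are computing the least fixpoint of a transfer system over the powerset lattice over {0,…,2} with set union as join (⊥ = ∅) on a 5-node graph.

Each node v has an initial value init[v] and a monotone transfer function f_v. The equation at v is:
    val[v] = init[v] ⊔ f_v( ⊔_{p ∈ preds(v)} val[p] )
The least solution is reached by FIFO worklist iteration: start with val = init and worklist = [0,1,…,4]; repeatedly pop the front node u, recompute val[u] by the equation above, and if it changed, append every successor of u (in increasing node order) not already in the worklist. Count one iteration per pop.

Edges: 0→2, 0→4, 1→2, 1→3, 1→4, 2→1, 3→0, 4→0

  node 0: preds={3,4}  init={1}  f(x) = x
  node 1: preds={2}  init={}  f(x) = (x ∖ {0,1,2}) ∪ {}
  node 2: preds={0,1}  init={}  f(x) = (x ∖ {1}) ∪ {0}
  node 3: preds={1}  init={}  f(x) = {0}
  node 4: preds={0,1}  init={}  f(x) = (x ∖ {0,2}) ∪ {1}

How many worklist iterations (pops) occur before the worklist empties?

9

Worklist (9 pops):
  #1 pop 0: in={} → {1} (no change)
  #2 pop 1: in={} → {} (no change)
  #3 pop 2: in={1} → {0} (was {}); enqueue [1]
  #4 pop 3: in={} → {0} (was {}); enqueue [0]
  #5 pop 4: in={1} → {1} (was {}); enqueue []
  #6 pop 1: in={0} → {} (no change)
  #7 pop 0: in={0,1} → {0,1} (was {1}); enqueue [2,4]
  #8 pop 2: in={0,1} → {0} (no change)
  #9 pop 4: in={0,1} → {1} (no change)

Fixpoint:
  val[0] = {0,1}
  val[1] = {}
  val[2] = {0}
  val[3] = {0}
  val[4] = {1}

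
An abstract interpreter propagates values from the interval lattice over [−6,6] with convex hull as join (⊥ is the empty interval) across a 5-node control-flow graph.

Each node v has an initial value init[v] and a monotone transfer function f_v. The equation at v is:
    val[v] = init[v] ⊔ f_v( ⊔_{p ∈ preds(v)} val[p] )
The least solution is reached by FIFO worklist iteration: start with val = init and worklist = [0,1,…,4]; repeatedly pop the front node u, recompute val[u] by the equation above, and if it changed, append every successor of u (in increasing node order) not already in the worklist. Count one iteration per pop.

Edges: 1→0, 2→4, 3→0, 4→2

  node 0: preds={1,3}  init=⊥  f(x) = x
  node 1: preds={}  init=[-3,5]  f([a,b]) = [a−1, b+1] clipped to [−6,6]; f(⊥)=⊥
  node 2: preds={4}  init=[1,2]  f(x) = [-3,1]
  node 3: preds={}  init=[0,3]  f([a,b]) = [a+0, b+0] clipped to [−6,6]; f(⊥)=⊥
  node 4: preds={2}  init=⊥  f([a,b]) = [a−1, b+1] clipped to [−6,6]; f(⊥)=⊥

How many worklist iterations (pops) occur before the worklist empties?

6

Worklist (6 pops):
  #1 pop 0: in=[-3,5] → [-3,5] (was ⊥); enqueue []
  #2 pop 1: in=⊥ → [-3,5] (no change)
  #3 pop 2: in=⊥ → [-3,2] (was [1,2]); enqueue []
  #4 pop 3: in=⊥ → [0,3] (no change)
  #5 pop 4: in=[-3,2] → [-4,3] (was ⊥); enqueue [2]
  #6 pop 2: in=[-4,3] → [-3,2] (no change)

Fixpoint:
  val[0] = [-3,5]
  val[1] = [-3,5]
  val[2] = [-3,2]
  val[3] = [0,3]
  val[4] = [-4,3]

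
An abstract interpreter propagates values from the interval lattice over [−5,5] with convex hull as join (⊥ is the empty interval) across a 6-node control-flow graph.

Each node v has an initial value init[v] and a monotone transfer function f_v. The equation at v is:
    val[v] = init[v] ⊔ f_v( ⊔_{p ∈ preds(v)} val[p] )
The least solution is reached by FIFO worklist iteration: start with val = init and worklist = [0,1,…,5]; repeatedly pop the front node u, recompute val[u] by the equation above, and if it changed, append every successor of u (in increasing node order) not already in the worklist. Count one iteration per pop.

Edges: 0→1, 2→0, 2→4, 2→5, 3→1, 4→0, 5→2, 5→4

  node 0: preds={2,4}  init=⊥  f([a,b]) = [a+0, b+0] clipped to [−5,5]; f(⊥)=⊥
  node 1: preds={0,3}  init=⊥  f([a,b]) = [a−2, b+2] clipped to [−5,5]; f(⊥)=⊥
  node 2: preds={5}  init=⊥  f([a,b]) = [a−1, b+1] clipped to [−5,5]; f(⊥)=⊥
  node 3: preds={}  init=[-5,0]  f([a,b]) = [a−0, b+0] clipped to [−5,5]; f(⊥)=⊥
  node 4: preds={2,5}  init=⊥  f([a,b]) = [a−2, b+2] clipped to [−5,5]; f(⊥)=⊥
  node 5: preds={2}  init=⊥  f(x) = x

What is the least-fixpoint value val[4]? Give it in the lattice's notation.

Iteration log — 6 steps:
  step 1. node 0  ⊔preds=⊥  new=⊥  stable
  step 2. node 1  ⊔preds=[-5,0]  new=[-5,2]  old=⊥  +wl: 
  step 3. node 2  ⊔preds=⊥  new=⊥  stable
  step 4. node 3  ⊔preds=⊥  new=[-5,0]  stable
  step 5. node 4  ⊔preds=⊥  new=⊥  stable
  step 6. node 5  ⊔preds=⊥  new=⊥  stable

Least fixpoint reached:
  node 0: ⊥
  node 1: [-5,2]
  node 2: ⊥
  node 3: [-5,0]
  node 4: ⊥
  node 5: ⊥

⊥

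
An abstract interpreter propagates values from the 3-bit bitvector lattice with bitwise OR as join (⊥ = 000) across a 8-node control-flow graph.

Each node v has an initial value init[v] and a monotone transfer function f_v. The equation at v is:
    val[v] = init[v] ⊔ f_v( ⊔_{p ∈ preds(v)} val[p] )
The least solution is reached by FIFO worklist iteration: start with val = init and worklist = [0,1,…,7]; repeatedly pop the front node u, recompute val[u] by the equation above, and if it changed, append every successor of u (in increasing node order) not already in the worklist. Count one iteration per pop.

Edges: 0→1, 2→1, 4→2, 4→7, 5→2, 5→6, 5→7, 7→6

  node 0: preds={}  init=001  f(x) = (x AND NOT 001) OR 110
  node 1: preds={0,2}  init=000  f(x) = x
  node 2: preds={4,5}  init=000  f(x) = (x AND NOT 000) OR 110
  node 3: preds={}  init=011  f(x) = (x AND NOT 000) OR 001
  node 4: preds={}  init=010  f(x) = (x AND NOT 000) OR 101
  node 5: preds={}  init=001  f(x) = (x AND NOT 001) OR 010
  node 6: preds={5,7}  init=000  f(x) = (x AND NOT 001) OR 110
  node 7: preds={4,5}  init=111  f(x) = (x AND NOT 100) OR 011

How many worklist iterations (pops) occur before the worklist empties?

Worklist (10 pops):
  #1 pop 0: in=000 → 111 (was 001); enqueue []
  #2 pop 1: in=111 → 111 (was 000); enqueue []
  #3 pop 2: in=011 → 111 (was 000); enqueue [1]
  #4 pop 3: in=000 → 011 (no change)
  #5 pop 4: in=000 → 111 (was 010); enqueue [2]
  #6 pop 5: in=000 → 011 (was 001); enqueue []
  #7 pop 6: in=111 → 110 (was 000); enqueue []
  #8 pop 7: in=111 → 111 (no change)
  #9 pop 1: in=111 → 111 (no change)
  #10 pop 2: in=111 → 111 (no change)

Fixpoint:
  val[0] = 111
  val[1] = 111
  val[2] = 111
  val[3] = 011
  val[4] = 111
  val[5] = 011
  val[6] = 110
  val[7] = 111

10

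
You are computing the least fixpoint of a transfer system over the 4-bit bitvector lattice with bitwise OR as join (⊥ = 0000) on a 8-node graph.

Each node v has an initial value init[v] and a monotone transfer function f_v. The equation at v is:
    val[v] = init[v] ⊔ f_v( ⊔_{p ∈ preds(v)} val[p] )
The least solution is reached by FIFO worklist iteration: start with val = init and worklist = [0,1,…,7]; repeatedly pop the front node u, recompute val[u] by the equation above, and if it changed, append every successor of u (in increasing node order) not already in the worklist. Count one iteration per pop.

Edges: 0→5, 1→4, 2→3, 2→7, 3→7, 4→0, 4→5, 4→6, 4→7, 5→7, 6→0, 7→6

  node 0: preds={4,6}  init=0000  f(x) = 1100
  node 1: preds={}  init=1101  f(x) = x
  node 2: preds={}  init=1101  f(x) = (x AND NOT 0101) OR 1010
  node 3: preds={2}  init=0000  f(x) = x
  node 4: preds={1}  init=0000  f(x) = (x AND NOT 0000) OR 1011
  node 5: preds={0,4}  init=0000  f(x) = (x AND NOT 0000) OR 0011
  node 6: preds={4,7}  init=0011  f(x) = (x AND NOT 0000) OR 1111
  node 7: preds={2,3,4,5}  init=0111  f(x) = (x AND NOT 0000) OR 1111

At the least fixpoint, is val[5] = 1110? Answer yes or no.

no

Worklist (10 pops):
  #1 pop 0: in=0011 → 1100 (was 0000); enqueue []
  #2 pop 1: in=0000 → 1101 (no change)
  #3 pop 2: in=0000 → 1111 (was 1101); enqueue []
  #4 pop 3: in=1111 → 1111 (was 0000); enqueue []
  #5 pop 4: in=1101 → 1111 (was 0000); enqueue [0]
  #6 pop 5: in=1111 → 1111 (was 0000); enqueue []
  #7 pop 6: in=1111 → 1111 (was 0011); enqueue []
  #8 pop 7: in=1111 → 1111 (was 0111); enqueue [6]
  #9 pop 0: in=1111 → 1100 (no change)
  #10 pop 6: in=1111 → 1111 (no change)

Fixpoint:
  val[0] = 1100
  val[1] = 1101
  val[2] = 1111
  val[3] = 1111
  val[4] = 1111
  val[5] = 1111
  val[6] = 1111
  val[7] = 1111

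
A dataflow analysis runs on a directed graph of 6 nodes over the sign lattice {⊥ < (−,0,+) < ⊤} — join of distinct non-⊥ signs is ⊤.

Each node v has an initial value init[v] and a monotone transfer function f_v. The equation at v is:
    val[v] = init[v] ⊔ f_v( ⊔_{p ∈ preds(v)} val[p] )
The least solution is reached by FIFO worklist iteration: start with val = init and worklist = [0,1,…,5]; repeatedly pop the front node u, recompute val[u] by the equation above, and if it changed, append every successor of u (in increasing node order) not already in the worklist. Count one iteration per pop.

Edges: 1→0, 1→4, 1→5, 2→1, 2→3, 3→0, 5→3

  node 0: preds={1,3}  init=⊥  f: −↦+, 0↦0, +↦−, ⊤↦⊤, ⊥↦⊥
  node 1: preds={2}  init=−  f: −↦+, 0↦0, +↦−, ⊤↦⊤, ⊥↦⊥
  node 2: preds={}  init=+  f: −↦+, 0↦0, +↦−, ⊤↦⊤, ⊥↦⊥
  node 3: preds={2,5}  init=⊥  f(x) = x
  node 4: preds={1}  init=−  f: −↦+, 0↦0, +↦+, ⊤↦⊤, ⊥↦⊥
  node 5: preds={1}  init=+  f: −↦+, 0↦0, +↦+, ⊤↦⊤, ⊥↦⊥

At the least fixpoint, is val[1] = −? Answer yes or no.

yes

Iteration log — 7 steps:
  step 1. node 0  ⊔preds=−  new=+  old=⊥  +wl: 
  step 2. node 1  ⊔preds=+  new=−  stable
  step 3. node 2  ⊔preds=⊥  new=+  stable
  step 4. node 3  ⊔preds=+  new=+  old=⊥  +wl: 0
  step 5. node 4  ⊔preds=−  new=⊤  old=−  +wl: 
  step 6. node 5  ⊔preds=−  new=+  stable
  step 7. node 0  ⊔preds=⊤  new=⊤  old=+  +wl: 

Least fixpoint reached:
  node 0: ⊤
  node 1: −
  node 2: +
  node 3: +
  node 4: ⊤
  node 5: +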